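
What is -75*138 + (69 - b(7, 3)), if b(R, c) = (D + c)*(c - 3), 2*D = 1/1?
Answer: -10281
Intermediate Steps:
D = ½ (D = (1/1)/2 = (1*1)/2 = (½)*1 = ½ ≈ 0.50000)
b(R, c) = (½ + c)*(-3 + c) (b(R, c) = (½ + c)*(c - 3) = (½ + c)*(-3 + c))
-75*138 + (69 - b(7, 3)) = -75*138 + (69 - (-3/2 + 3² - 5/2*3)) = -10350 + (69 - (-3/2 + 9 - 15/2)) = -10350 + (69 - 1*0) = -10350 + (69 + 0) = -10350 + 69 = -10281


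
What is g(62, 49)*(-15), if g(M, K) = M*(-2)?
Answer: 1860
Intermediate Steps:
g(M, K) = -2*M
g(62, 49)*(-15) = -2*62*(-15) = -124*(-15) = 1860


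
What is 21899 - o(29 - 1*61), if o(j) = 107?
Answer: 21792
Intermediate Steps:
21899 - o(29 - 1*61) = 21899 - 1*107 = 21899 - 107 = 21792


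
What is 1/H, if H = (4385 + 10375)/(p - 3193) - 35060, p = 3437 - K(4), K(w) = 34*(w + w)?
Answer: -7/249110 ≈ -2.8100e-5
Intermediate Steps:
K(w) = 68*w (K(w) = 34*(2*w) = 68*w)
p = 3165 (p = 3437 - 68*4 = 3437 - 1*272 = 3437 - 272 = 3165)
H = -249110/7 (H = (4385 + 10375)/(3165 - 3193) - 35060 = 14760/(-28) - 35060 = 14760*(-1/28) - 35060 = -3690/7 - 35060 = -249110/7 ≈ -35587.)
1/H = 1/(-249110/7) = -7/249110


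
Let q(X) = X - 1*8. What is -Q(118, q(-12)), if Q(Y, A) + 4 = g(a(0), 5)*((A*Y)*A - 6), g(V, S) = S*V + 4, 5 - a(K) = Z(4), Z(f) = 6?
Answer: 47198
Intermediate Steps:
a(K) = -1 (a(K) = 5 - 1*6 = 5 - 6 = -1)
g(V, S) = 4 + S*V
q(X) = -8 + X (q(X) = X - 8 = -8 + X)
Q(Y, A) = 2 - Y*A² (Q(Y, A) = -4 + (4 + 5*(-1))*((A*Y)*A - 6) = -4 + (4 - 5)*(Y*A² - 6) = -4 - (-6 + Y*A²) = -4 + (6 - Y*A²) = 2 - Y*A²)
-Q(118, q(-12)) = -(2 - 1*118*(-8 - 12)²) = -(2 - 1*118*(-20)²) = -(2 - 1*118*400) = -(2 - 47200) = -1*(-47198) = 47198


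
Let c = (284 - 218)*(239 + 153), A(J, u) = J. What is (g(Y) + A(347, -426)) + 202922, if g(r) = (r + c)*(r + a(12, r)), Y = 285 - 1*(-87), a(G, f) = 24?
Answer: 10595893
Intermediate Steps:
Y = 372 (Y = 285 + 87 = 372)
c = 25872 (c = 66*392 = 25872)
g(r) = (24 + r)*(25872 + r) (g(r) = (r + 25872)*(r + 24) = (25872 + r)*(24 + r) = (24 + r)*(25872 + r))
(g(Y) + A(347, -426)) + 202922 = ((620928 + 372² + 25896*372) + 347) + 202922 = ((620928 + 138384 + 9633312) + 347) + 202922 = (10392624 + 347) + 202922 = 10392971 + 202922 = 10595893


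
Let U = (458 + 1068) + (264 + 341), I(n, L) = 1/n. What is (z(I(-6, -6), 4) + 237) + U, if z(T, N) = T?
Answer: 14207/6 ≈ 2367.8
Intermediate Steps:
U = 2131 (U = 1526 + 605 = 2131)
(z(I(-6, -6), 4) + 237) + U = (1/(-6) + 237) + 2131 = (-⅙ + 237) + 2131 = 1421/6 + 2131 = 14207/6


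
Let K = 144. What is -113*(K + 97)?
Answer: -27233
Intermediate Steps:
-113*(K + 97) = -113*(144 + 97) = -113*241 = -27233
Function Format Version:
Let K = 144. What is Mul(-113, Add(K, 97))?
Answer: -27233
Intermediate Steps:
Mul(-113, Add(K, 97)) = Mul(-113, Add(144, 97)) = Mul(-113, 241) = -27233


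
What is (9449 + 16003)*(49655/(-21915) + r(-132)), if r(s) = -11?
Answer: -164431232/487 ≈ -3.3764e+5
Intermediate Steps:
(9449 + 16003)*(49655/(-21915) + r(-132)) = (9449 + 16003)*(49655/(-21915) - 11) = 25452*(49655*(-1/21915) - 11) = 25452*(-9931/4383 - 11) = 25452*(-58144/4383) = -164431232/487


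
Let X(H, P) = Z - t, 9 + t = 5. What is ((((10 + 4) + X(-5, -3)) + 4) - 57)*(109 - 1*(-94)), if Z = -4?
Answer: -7917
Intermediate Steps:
t = -4 (t = -9 + 5 = -4)
X(H, P) = 0 (X(H, P) = -4 - 1*(-4) = -4 + 4 = 0)
((((10 + 4) + X(-5, -3)) + 4) - 57)*(109 - 1*(-94)) = ((((10 + 4) + 0) + 4) - 57)*(109 - 1*(-94)) = (((14 + 0) + 4) - 57)*(109 + 94) = ((14 + 4) - 57)*203 = (18 - 57)*203 = -39*203 = -7917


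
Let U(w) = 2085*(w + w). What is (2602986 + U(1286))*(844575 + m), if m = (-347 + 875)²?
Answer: 8948235190554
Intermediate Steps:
m = 278784 (m = 528² = 278784)
U(w) = 4170*w (U(w) = 2085*(2*w) = 4170*w)
(2602986 + U(1286))*(844575 + m) = (2602986 + 4170*1286)*(844575 + 278784) = (2602986 + 5362620)*1123359 = 7965606*1123359 = 8948235190554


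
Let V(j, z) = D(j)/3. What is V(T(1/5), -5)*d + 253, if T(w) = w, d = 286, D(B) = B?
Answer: 4081/15 ≈ 272.07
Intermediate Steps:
V(j, z) = j/3
V(T(1/5), -5)*d + 253 = ((⅓)/5)*286 + 253 = ((⅓)*(⅕))*286 + 253 = (1/15)*286 + 253 = 286/15 + 253 = 4081/15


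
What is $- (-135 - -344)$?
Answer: $-209$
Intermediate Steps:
$- (-135 - -344) = - (-135 + 344) = \left(-1\right) 209 = -209$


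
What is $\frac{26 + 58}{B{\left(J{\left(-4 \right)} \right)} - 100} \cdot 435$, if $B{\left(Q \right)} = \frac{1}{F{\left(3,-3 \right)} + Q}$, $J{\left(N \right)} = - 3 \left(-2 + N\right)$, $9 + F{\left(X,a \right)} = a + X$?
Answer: $- \frac{11340}{31} \approx -365.81$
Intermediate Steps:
$F{\left(X,a \right)} = -9 + X + a$ ($F{\left(X,a \right)} = -9 + \left(a + X\right) = -9 + \left(X + a\right) = -9 + X + a$)
$J{\left(N \right)} = 6 - 3 N$
$B{\left(Q \right)} = \frac{1}{-9 + Q}$ ($B{\left(Q \right)} = \frac{1}{\left(-9 + 3 - 3\right) + Q} = \frac{1}{-9 + Q}$)
$\frac{26 + 58}{B{\left(J{\left(-4 \right)} \right)} - 100} \cdot 435 = \frac{26 + 58}{\frac{1}{-9 + \left(6 - -12\right)} - 100} \cdot 435 = \frac{84}{\frac{1}{-9 + \left(6 + 12\right)} - 100} \cdot 435 = \frac{84}{\frac{1}{-9 + 18} - 100} \cdot 435 = \frac{84}{\frac{1}{9} - 100} \cdot 435 = \frac{84}{- \frac{899}{9}} \cdot 435 = 84 \left(- \frac{9}{899}\right) 435 = \left(- \frac{756}{899}\right) 435 = - \frac{11340}{31}$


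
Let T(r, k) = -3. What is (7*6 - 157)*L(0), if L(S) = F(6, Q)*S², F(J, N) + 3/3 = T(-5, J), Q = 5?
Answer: 0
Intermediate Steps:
F(J, N) = -4 (F(J, N) = -1 - 3 = -4)
L(S) = -4*S²
(7*6 - 157)*L(0) = (7*6 - 157)*(-4*0²) = (42 - 157)*(-4*0) = -115*0 = 0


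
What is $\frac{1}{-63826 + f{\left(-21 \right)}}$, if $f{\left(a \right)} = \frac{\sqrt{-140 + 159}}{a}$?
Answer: $- \frac{28147266}{1796527399697} + \frac{21 \sqrt{19}}{1796527399697} \approx -1.5668 \cdot 10^{-5}$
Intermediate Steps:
$f{\left(a \right)} = \frac{\sqrt{19}}{a}$
$\frac{1}{-63826 + f{\left(-21 \right)}} = \frac{1}{-63826 + \frac{\sqrt{19}}{-21}} = \frac{1}{-63826 + \sqrt{19} \left(- \frac{1}{21}\right)} = \frac{1}{-63826 - \frac{\sqrt{19}}{21}}$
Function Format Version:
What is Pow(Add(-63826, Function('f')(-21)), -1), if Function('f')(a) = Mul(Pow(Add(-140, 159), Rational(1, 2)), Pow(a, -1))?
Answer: Add(Rational(-28147266, 1796527399697), Mul(Rational(21, 1796527399697), Pow(19, Rational(1, 2)))) ≈ -1.5668e-5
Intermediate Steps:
Function('f')(a) = Mul(Pow(19, Rational(1, 2)), Pow(a, -1))
Pow(Add(-63826, Function('f')(-21)), -1) = Pow(Add(-63826, Mul(Pow(19, Rational(1, 2)), Pow(-21, -1))), -1) = Pow(Add(-63826, Mul(Pow(19, Rational(1, 2)), Rational(-1, 21))), -1) = Pow(Add(-63826, Mul(Rational(-1, 21), Pow(19, Rational(1, 2)))), -1)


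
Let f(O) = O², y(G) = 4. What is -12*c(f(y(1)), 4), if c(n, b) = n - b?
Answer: -144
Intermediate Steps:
-12*c(f(y(1)), 4) = -12*(4² - 1*4) = -12*(16 - 4) = -12*12 = -144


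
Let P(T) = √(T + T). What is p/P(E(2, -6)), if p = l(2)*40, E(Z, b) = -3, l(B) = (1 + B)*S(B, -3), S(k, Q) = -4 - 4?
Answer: 160*I*√6 ≈ 391.92*I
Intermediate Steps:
S(k, Q) = -8
l(B) = -8 - 8*B (l(B) = (1 + B)*(-8) = -8 - 8*B)
P(T) = √2*√T (P(T) = √(2*T) = √2*√T)
p = -960 (p = (-8 - 8*2)*40 = (-8 - 16)*40 = -24*40 = -960)
p/P(E(2, -6)) = -960*(-I*√6/6) = -(-160)*I*√6 = 160*I*√6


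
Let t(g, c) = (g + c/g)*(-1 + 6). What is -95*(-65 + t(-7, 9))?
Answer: 70775/7 ≈ 10111.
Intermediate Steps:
t(g, c) = 5*g + 5*c/g (t(g, c) = (g + c/g)*5 = 5*g + 5*c/g)
-95*(-65 + t(-7, 9)) = -95*(-65 + (5*(-7) + 5*9/(-7))) = -95*(-65 + (-35 + 5*9*(-1/7))) = -95*(-65 + (-35 - 45/7)) = -95*(-65 - 290/7) = -95*(-745/7) = 70775/7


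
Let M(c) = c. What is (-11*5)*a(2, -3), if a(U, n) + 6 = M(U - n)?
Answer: 55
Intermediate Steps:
a(U, n) = -6 + U - n (a(U, n) = -6 + (U - n) = -6 + U - n)
(-11*5)*a(2, -3) = (-11*5)*(-6 + 2 - 1*(-3)) = -55*(-6 + 2 + 3) = -55*(-1) = 55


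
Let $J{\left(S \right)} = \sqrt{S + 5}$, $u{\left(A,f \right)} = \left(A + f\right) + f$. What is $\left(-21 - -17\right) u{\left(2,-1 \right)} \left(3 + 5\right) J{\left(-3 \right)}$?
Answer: $0$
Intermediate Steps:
$u{\left(A,f \right)} = A + 2 f$
$J{\left(S \right)} = \sqrt{5 + S}$
$\left(-21 - -17\right) u{\left(2,-1 \right)} \left(3 + 5\right) J{\left(-3 \right)} = \left(-21 - -17\right) \left(2 + 2 \left(-1\right)\right) \left(3 + 5\right) \sqrt{5 - 3} = \left(-21 + 17\right) \left(2 - 2\right) 8 \sqrt{2} = - 4 \cdot 0 \cdot 8 \sqrt{2} = \left(-4\right) 0 \sqrt{2} = 0 \sqrt{2} = 0$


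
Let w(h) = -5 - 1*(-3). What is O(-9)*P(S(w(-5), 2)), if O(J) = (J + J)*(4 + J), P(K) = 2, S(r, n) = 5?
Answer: 180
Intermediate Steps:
w(h) = -2 (w(h) = -5 + 3 = -2)
O(J) = 2*J*(4 + J) (O(J) = (2*J)*(4 + J) = 2*J*(4 + J))
O(-9)*P(S(w(-5), 2)) = (2*(-9)*(4 - 9))*2 = (2*(-9)*(-5))*2 = 90*2 = 180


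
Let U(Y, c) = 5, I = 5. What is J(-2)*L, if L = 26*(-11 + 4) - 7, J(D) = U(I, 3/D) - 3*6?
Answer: 2457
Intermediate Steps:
J(D) = -13 (J(D) = 5 - 3*6 = 5 - 18 = -13)
L = -189 (L = 26*(-7) - 7 = -182 - 7 = -189)
J(-2)*L = -13*(-189) = 2457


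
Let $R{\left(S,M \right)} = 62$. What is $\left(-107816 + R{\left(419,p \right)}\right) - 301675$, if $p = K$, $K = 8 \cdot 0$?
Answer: $-409429$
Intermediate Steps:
$K = 0$
$p = 0$
$\left(-107816 + R{\left(419,p \right)}\right) - 301675 = \left(-107816 + 62\right) - 301675 = -107754 - 301675 = -409429$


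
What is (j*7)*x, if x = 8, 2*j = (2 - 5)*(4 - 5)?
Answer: 84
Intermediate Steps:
j = 3/2 (j = ((2 - 5)*(4 - 5))/2 = (-3*(-1))/2 = (½)*3 = 3/2 ≈ 1.5000)
(j*7)*x = ((3/2)*7)*8 = (21/2)*8 = 84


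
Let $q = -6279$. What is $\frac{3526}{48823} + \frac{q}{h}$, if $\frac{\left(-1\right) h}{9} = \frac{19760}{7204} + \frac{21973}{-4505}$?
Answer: $- \frac{828907798186201}{2536648715637} \approx -326.77$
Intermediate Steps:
$h = \frac{155868057}{8113505}$ ($h = - 9 \left(\frac{19760}{7204} + \frac{21973}{-4505}\right) = - 9 \left(19760 \cdot \frac{1}{7204} + 21973 \left(- \frac{1}{4505}\right)\right) = - 9 \left(\frac{4940}{1801} - \frac{21973}{4505}\right) = \left(-9\right) \left(- \frac{17318673}{8113505}\right) = \frac{155868057}{8113505} \approx 19.211$)
$\frac{3526}{48823} + \frac{q}{h} = \frac{3526}{48823} - \frac{6279}{\frac{155868057}{8113505}} = 3526 \cdot \frac{1}{48823} - \frac{16981565965}{51956019} = \frac{3526}{48823} - \frac{16981565965}{51956019} = - \frac{828907798186201}{2536648715637}$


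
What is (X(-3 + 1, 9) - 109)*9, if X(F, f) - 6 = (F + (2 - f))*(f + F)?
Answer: -1494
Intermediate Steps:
X(F, f) = 6 + (F + f)*(2 + F - f) (X(F, f) = 6 + (F + (2 - f))*(f + F) = 6 + (2 + F - f)*(F + f) = 6 + (F + f)*(2 + F - f))
(X(-3 + 1, 9) - 109)*9 = ((6 + (-3 + 1)**2 - 1*9**2 + 2*(-3 + 1) + 2*9) - 109)*9 = ((6 + (-2)**2 - 1*81 + 2*(-2) + 18) - 109)*9 = ((6 + 4 - 81 - 4 + 18) - 109)*9 = (-57 - 109)*9 = -166*9 = -1494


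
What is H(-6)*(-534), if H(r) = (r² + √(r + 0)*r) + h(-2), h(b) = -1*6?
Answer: -16020 + 3204*I*√6 ≈ -16020.0 + 7848.2*I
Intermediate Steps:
h(b) = -6
H(r) = -6 + r² + r^(3/2) (H(r) = (r² + √(r + 0)*r) - 6 = (r² + √r*r) - 6 = (r² + r^(3/2)) - 6 = -6 + r² + r^(3/2))
H(-6)*(-534) = (-6 + (-6)² + (-6)^(3/2))*(-534) = (-6 + 36 - 6*I*√6)*(-534) = (30 - 6*I*√6)*(-534) = -16020 + 3204*I*√6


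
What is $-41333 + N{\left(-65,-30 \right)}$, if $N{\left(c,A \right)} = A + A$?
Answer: $-41393$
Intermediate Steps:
$N{\left(c,A \right)} = 2 A$
$-41333 + N{\left(-65,-30 \right)} = -41333 + 2 \left(-30\right) = -41333 - 60 = -41393$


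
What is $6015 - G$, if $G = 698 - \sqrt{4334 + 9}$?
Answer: $5317 + \sqrt{4343} \approx 5382.9$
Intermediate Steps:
$G = 698 - \sqrt{4343} \approx 632.1$
$6015 - G = 6015 - \left(698 - \sqrt{4343}\right) = 5317 + \sqrt{4343}$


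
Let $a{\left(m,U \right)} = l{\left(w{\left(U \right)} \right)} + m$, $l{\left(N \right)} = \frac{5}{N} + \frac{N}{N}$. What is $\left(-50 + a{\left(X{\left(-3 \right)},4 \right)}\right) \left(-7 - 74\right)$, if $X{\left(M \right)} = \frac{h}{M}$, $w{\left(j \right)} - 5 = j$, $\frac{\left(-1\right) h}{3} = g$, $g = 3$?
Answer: $3681$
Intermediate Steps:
$h = -9$ ($h = \left(-3\right) 3 = -9$)
$w{\left(j \right)} = 5 + j$
$l{\left(N \right)} = 1 + \frac{5}{N}$ ($l{\left(N \right)} = \frac{5}{N} + 1 = 1 + \frac{5}{N}$)
$X{\left(M \right)} = - \frac{9}{M}$
$a{\left(m,U \right)} = m + \frac{10 + U}{5 + U}$ ($a{\left(m,U \right)} = \frac{5 + \left(5 + U\right)}{5 + U} + m = \frac{10 + U}{5 + U} + m = m + \frac{10 + U}{5 + U}$)
$\left(-50 + a{\left(X{\left(-3 \right)},4 \right)}\right) \left(-7 - 74\right) = \left(-50 + \frac{10 + 4 + - \frac{9}{-3} \left(5 + 4\right)}{5 + 4}\right) \left(-7 - 74\right) = \left(-50 + \frac{10 + 4 + \left(-9\right) \left(- \frac{1}{3}\right) 9}{9}\right) \left(-7 - 74\right) = \left(-50 + \frac{10 + 4 + 3 \cdot 9}{9}\right) \left(-81\right) = \left(-50 + \frac{10 + 4 + 27}{9}\right) \left(-81\right) = \left(-50 + \frac{1}{9} \cdot 41\right) \left(-81\right) = \left(-50 + \frac{41}{9}\right) \left(-81\right) = \left(- \frac{409}{9}\right) \left(-81\right) = 3681$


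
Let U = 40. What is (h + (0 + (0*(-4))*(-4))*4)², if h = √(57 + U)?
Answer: 97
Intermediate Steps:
h = √97 (h = √(57 + 40) = √97 ≈ 9.8489)
(h + (0 + (0*(-4))*(-4))*4)² = (√97 + (0 + (0*(-4))*(-4))*4)² = (√97 + (0 + 0*(-4))*4)² = (√97 + (0 + 0)*4)² = (√97 + 0*4)² = (√97 + 0)² = (√97)² = 97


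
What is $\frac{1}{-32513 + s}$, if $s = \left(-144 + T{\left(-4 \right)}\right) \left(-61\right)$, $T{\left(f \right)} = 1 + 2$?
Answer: $- \frac{1}{23912} \approx -4.182 \cdot 10^{-5}$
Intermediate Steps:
$T{\left(f \right)} = 3$
$s = 8601$ ($s = \left(-144 + 3\right) \left(-61\right) = \left(-141\right) \left(-61\right) = 8601$)
$\frac{1}{-32513 + s} = \frac{1}{-32513 + 8601} = \frac{1}{-23912} = - \frac{1}{23912}$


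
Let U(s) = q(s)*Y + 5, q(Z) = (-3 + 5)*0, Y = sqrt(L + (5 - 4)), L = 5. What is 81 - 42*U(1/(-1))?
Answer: -129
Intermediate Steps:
Y = sqrt(6) (Y = sqrt(5 + (5 - 4)) = sqrt(5 + 1) = sqrt(6) ≈ 2.4495)
q(Z) = 0 (q(Z) = 2*0 = 0)
U(s) = 5 (U(s) = 0*sqrt(6) + 5 = 0 + 5 = 5)
81 - 42*U(1/(-1)) = 81 - 42*5 = 81 - 210 = -129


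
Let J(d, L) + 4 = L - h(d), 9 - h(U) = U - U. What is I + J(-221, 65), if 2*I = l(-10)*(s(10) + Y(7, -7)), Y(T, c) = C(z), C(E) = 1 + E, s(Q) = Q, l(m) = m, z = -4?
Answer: 17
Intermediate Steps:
h(U) = 9 (h(U) = 9 - (U - U) = 9 - 1*0 = 9 + 0 = 9)
Y(T, c) = -3 (Y(T, c) = 1 - 4 = -3)
J(d, L) = -13 + L (J(d, L) = -4 + (L - 1*9) = -4 + (L - 9) = -4 + (-9 + L) = -13 + L)
I = -35 (I = (-10*(10 - 3))/2 = (-10*7)/2 = (½)*(-70) = -35)
I + J(-221, 65) = -35 + (-13 + 65) = -35 + 52 = 17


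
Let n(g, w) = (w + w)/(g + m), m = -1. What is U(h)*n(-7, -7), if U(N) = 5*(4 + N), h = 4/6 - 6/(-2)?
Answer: 805/12 ≈ 67.083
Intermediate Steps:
n(g, w) = 2*w/(-1 + g) (n(g, w) = (w + w)/(g - 1) = (2*w)/(-1 + g) = 2*w/(-1 + g))
h = 11/3 (h = 4*(1/6) - 6*(-1/2) = 2/3 + 3 = 11/3 ≈ 3.6667)
U(N) = 20 + 5*N
U(h)*n(-7, -7) = (20 + 5*(11/3))*(2*(-7)/(-1 - 7)) = (20 + 55/3)*(2*(-7)/(-8)) = 115*(2*(-7)*(-1/8))/3 = (115/3)*(7/4) = 805/12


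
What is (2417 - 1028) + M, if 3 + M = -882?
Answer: 504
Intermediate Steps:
M = -885 (M = -3 - 882 = -885)
(2417 - 1028) + M = (2417 - 1028) - 885 = 1389 - 885 = 504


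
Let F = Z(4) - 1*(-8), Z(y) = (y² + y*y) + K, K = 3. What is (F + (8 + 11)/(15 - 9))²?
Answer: 76729/36 ≈ 2131.4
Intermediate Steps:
Z(y) = 3 + 2*y² (Z(y) = (y² + y*y) + 3 = (y² + y²) + 3 = 2*y² + 3 = 3 + 2*y²)
F = 43 (F = (3 + 2*4²) - 1*(-8) = (3 + 2*16) + 8 = (3 + 32) + 8 = 35 + 8 = 43)
(F + (8 + 11)/(15 - 9))² = (43 + (8 + 11)/(15 - 9))² = (43 + 19/6)² = (277/6)² = 76729/36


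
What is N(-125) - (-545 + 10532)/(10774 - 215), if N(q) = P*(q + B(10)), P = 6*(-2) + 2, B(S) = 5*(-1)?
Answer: 13716713/10559 ≈ 1299.1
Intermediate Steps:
B(S) = -5
P = -10 (P = -12 + 2 = -10)
N(q) = 50 - 10*q (N(q) = -10*(q - 5) = -10*(-5 + q) = 50 - 10*q)
N(-125) - (-545 + 10532)/(10774 - 215) = (50 - 10*(-125)) - (-545 + 10532)/(10774 - 215) = (50 + 1250) - 9987/10559 = 1300 - 9987/10559 = 13716713/10559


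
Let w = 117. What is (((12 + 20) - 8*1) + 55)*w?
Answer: 9243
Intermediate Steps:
(((12 + 20) - 8*1) + 55)*w = (((12 + 20) - 8*1) + 55)*117 = ((32 - 8) + 55)*117 = (24 + 55)*117 = 79*117 = 9243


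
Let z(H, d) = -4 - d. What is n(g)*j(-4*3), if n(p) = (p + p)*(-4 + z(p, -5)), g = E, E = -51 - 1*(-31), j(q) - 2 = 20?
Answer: 2640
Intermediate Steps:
j(q) = 22 (j(q) = 2 + 20 = 22)
E = -20 (E = -51 + 31 = -20)
g = -20
n(p) = -6*p (n(p) = (p + p)*(-4 + (-4 - 1*(-5))) = (2*p)*(-4 + (-4 + 5)) = (2*p)*(-4 + 1) = (2*p)*(-3) = -6*p)
n(g)*j(-4*3) = -6*(-20)*22 = 120*22 = 2640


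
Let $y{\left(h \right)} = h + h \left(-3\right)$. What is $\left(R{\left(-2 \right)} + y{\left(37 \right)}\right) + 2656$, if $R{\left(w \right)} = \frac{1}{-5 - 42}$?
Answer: $\frac{121353}{47} \approx 2582.0$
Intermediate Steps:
$R{\left(w \right)} = - \frac{1}{47}$ ($R{\left(w \right)} = \frac{1}{-47} = - \frac{1}{47}$)
$y{\left(h \right)} = - 2 h$ ($y{\left(h \right)} = h - 3 h = - 2 h$)
$\left(R{\left(-2 \right)} + y{\left(37 \right)}\right) + 2656 = \left(- \frac{1}{47} - 74\right) + 2656 = - \frac{3479}{47} + 2656 = \frac{121353}{47}$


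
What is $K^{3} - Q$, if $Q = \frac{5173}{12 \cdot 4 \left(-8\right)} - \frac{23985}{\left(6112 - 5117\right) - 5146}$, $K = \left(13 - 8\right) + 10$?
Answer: $\frac{5391958883}{1593984} \approx 3382.7$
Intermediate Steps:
$K = 15$ ($K = 5 + 10 = 15$)
$Q = - \frac{12262883}{1593984}$ ($Q = \frac{5173}{48 \left(-8\right)} - \frac{23985}{995 - 5146} = \frac{5173}{-384} - \frac{23985}{-4151} = 5173 \left(- \frac{1}{384}\right) - - \frac{23985}{4151} = - \frac{5173}{384} + \frac{23985}{4151} = - \frac{12262883}{1593984} \approx -7.6932$)
$K^{3} - Q = 15^{3} - - \frac{12262883}{1593984} = 3375 + \frac{12262883}{1593984} = \frac{5391958883}{1593984}$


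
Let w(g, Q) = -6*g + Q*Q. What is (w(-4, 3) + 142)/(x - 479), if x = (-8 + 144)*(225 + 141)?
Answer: 175/49297 ≈ 0.0035499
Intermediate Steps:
x = 49776 (x = 136*366 = 49776)
w(g, Q) = Q² - 6*g (w(g, Q) = -6*g + Q² = Q² - 6*g)
(w(-4, 3) + 142)/(x - 479) = ((3² - 6*(-4)) + 142)/(49776 - 479) = ((9 + 24) + 142)/49297 = (33 + 142)*(1/49297) = 175*(1/49297) = 175/49297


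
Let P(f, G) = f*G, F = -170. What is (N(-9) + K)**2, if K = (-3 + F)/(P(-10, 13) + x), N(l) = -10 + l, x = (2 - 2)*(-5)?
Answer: 5276209/16900 ≈ 312.20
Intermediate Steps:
x = 0 (x = 0*(-5) = 0)
P(f, G) = G*f
K = 173/130 (K = (-3 - 170)/(13*(-10) + 0) = -173/(-130 + 0) = -173/(-130) = -173*(-1/130) = 173/130 ≈ 1.3308)
(N(-9) + K)**2 = ((-10 - 9) + 173/130)**2 = (-19 + 173/130)**2 = (-2297/130)**2 = 5276209/16900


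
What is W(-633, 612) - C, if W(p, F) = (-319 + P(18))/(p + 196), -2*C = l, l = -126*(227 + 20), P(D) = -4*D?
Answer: -295642/19 ≈ -15560.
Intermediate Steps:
l = -31122 (l = -126*247 = -31122)
C = 15561 (C = -1/2*(-31122) = 15561)
W(p, F) = -391/(196 + p) (W(p, F) = (-319 - 4*18)/(p + 196) = (-319 - 72)/(196 + p) = -391/(196 + p))
W(-633, 612) - C = -391/(196 - 633) - 1*15561 = -391/(-437) - 15561 = -391*(-1/437) - 15561 = 17/19 - 15561 = -295642/19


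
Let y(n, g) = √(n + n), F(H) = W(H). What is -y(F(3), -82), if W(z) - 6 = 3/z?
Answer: -√14 ≈ -3.7417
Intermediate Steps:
W(z) = 6 + 3/z
F(H) = 6 + 3/H
y(n, g) = √2*√n (y(n, g) = √(2*n) = √2*√n)
-y(F(3), -82) = -√2*√(6 + 3/3) = -√2*√(6 + 3*(⅓)) = -√2*√(6 + 1) = -√2*√7 = -√14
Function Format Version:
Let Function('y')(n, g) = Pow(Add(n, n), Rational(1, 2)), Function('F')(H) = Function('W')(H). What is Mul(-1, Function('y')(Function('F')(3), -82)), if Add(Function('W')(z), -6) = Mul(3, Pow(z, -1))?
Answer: Mul(-1, Pow(14, Rational(1, 2))) ≈ -3.7417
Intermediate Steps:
Function('W')(z) = Add(6, Mul(3, Pow(z, -1)))
Function('F')(H) = Add(6, Mul(3, Pow(H, -1)))
Function('y')(n, g) = Mul(Pow(2, Rational(1, 2)), Pow(n, Rational(1, 2))) (Function('y')(n, g) = Pow(Mul(2, n), Rational(1, 2)) = Mul(Pow(2, Rational(1, 2)), Pow(n, Rational(1, 2))))
Mul(-1, Function('y')(Function('F')(3), -82)) = Mul(-1, Mul(Pow(2, Rational(1, 2)), Pow(Add(6, Mul(3, Pow(3, -1))), Rational(1, 2)))) = Mul(-1, Mul(Pow(2, Rational(1, 2)), Pow(Add(6, Mul(3, Rational(1, 3))), Rational(1, 2)))) = Mul(-1, Mul(Pow(2, Rational(1, 2)), Pow(Add(6, 1), Rational(1, 2)))) = Mul(-1, Mul(Pow(2, Rational(1, 2)), Pow(7, Rational(1, 2)))) = Mul(-1, Pow(14, Rational(1, 2)))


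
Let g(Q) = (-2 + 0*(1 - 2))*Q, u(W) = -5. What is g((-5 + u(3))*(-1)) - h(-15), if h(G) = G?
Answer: -5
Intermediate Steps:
g(Q) = -2*Q (g(Q) = (-2 + 0*(-1))*Q = (-2 + 0)*Q = -2*Q)
g((-5 + u(3))*(-1)) - h(-15) = -2*(-5 - 5)*(-1) - 1*(-15) = -(-20)*(-1) + 15 = -2*10 + 15 = -20 + 15 = -5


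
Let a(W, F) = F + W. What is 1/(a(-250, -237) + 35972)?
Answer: 1/35485 ≈ 2.8181e-5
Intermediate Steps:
1/(a(-250, -237) + 35972) = 1/((-237 - 250) + 35972) = 1/(-487 + 35972) = 1/35485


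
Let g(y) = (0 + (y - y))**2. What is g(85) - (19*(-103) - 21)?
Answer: 1978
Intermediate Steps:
g(y) = 0 (g(y) = (0 + 0)**2 = 0**2 = 0)
g(85) - (19*(-103) - 21) = 0 - (19*(-103) - 21) = 0 - (-1957 - 21) = 0 - 1*(-1978) = 0 + 1978 = 1978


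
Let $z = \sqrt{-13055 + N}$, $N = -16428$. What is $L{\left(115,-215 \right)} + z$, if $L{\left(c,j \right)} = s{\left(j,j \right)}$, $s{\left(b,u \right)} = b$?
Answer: $-215 + i \sqrt{29483} \approx -215.0 + 171.71 i$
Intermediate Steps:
$L{\left(c,j \right)} = j$
$z = i \sqrt{29483}$ ($z = \sqrt{-13055 - 16428} = \sqrt{-29483} = i \sqrt{29483} \approx 171.71 i$)
$L{\left(115,-215 \right)} + z = -215 + i \sqrt{29483}$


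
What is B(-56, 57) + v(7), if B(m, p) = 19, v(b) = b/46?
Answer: 881/46 ≈ 19.152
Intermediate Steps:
v(b) = b/46 (v(b) = b*(1/46) = b/46)
B(-56, 57) + v(7) = 19 + (1/46)*7 = 19 + 7/46 = 881/46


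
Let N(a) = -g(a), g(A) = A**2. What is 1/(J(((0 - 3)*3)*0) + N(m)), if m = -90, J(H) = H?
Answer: -1/8100 ≈ -0.00012346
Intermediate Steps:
N(a) = -a**2
1/(J(((0 - 3)*3)*0) + N(m)) = 1/(((0 - 3)*3)*0 - 1*(-90)**2) = 1/(-3*3*0 - 1*8100) = 1/(-9*0 - 8100) = 1/(0 - 8100) = 1/(-8100) = -1/8100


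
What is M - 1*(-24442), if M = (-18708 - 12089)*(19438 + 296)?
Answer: -607723556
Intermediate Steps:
M = -607747998 (M = -30797*19734 = -607747998)
M - 1*(-24442) = -607747998 - 1*(-24442) = -607747998 + 24442 = -607723556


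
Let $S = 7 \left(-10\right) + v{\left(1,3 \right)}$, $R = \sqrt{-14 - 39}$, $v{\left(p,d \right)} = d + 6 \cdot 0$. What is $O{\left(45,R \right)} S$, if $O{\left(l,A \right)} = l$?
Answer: $-3015$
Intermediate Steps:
$v{\left(p,d \right)} = d$ ($v{\left(p,d \right)} = d + 0 = d$)
$R = i \sqrt{53}$ ($R = \sqrt{-53} = i \sqrt{53} \approx 7.2801 i$)
$S = -67$ ($S = 7 \left(-10\right) + 3 = -70 + 3 = -67$)
$O{\left(45,R \right)} S = 45 \left(-67\right) = -3015$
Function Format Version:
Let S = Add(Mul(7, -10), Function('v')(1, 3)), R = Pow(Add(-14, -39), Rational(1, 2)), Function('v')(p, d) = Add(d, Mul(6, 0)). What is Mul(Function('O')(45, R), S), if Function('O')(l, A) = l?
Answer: -3015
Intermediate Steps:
Function('v')(p, d) = d (Function('v')(p, d) = Add(d, 0) = d)
R = Mul(I, Pow(53, Rational(1, 2))) (R = Pow(-53, Rational(1, 2)) = Mul(I, Pow(53, Rational(1, 2))) ≈ Mul(7.2801, I))
S = -67 (S = Add(Mul(7, -10), 3) = Add(-70, 3) = -67)
Mul(Function('O')(45, R), S) = Mul(45, -67) = -3015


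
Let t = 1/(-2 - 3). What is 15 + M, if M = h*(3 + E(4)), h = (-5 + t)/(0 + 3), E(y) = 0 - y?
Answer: 251/15 ≈ 16.733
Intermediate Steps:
E(y) = -y
t = -1/5 (t = 1/(-5) = -1/5 ≈ -0.20000)
h = -26/15 (h = (-5 - 1/5)/(0 + 3) = -26/5/3 = -26/5*1/3 = -26/15 ≈ -1.7333)
M = 26/15 (M = -26*(3 - 1*4)/15 = -26*(3 - 4)/15 = -26/15*(-1) = 26/15 ≈ 1.7333)
15 + M = 15 + 26/15 = 251/15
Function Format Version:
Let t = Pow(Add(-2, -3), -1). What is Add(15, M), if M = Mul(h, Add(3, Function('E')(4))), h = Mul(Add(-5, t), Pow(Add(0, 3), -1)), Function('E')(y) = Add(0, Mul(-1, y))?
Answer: Rational(251, 15) ≈ 16.733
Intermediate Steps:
Function('E')(y) = Mul(-1, y)
t = Rational(-1, 5) (t = Pow(-5, -1) = Rational(-1, 5) ≈ -0.20000)
h = Rational(-26, 15) (h = Mul(Add(-5, Rational(-1, 5)), Pow(Add(0, 3), -1)) = Mul(Rational(-26, 5), Pow(3, -1)) = Mul(Rational(-26, 5), Rational(1, 3)) = Rational(-26, 15) ≈ -1.7333)
M = Rational(26, 15) (M = Mul(Rational(-26, 15), Add(3, Mul(-1, 4))) = Mul(Rational(-26, 15), Add(3, -4)) = Mul(Rational(-26, 15), -1) = Rational(26, 15) ≈ 1.7333)
Add(15, M) = Add(15, Rational(26, 15)) = Rational(251, 15)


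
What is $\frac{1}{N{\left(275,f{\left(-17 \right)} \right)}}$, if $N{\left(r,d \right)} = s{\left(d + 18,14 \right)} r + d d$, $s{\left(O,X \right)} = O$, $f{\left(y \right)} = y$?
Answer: $\frac{1}{564} \approx 0.0017731$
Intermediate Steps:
$N{\left(r,d \right)} = d^{2} + r \left(18 + d\right)$ ($N{\left(r,d \right)} = \left(d + 18\right) r + d d = \left(18 + d\right) r + d^{2} = r \left(18 + d\right) + d^{2} = d^{2} + r \left(18 + d\right)$)
$\frac{1}{N{\left(275,f{\left(-17 \right)} \right)}} = \frac{1}{\left(-17\right)^{2} + 275 \left(18 - 17\right)} = \frac{1}{289 + 275 \cdot 1} = \frac{1}{289 + 275} = \frac{1}{564}$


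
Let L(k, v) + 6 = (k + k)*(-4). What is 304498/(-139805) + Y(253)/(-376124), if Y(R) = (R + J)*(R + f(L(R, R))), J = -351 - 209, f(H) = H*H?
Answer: 176765914109903/52584015820 ≈ 3361.6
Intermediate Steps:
L(k, v) = -6 - 8*k (L(k, v) = -6 + (k + k)*(-4) = -6 + (2*k)*(-4) = -6 - 8*k)
f(H) = H²
J = -560
Y(R) = (-560 + R)*(R + (-6 - 8*R)²) (Y(R) = (R - 560)*(R + (-6 - 8*R)²) = (-560 + R)*(R + (-6 - 8*R)²))
304498/(-139805) + Y(253)/(-376124) = 304498/(-139805) + (-20160 - 54284*253 - 35743*253² + 64*253³)/(-376124) = 304498*(-1/139805) + (-20160 - 13733852 - 35743*64009 + 64*16194277)*(-1/376124) = -304498/139805 + (-20160 - 13733852 - 2287873687 + 1036433728)*(-1/376124) = -304498/139805 - 1265193971*(-1/376124) = -304498/139805 + 1265193971/376124 = 176765914109903/52584015820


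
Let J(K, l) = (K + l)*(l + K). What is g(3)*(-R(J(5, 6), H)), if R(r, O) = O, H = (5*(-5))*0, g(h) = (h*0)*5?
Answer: 0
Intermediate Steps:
J(K, l) = (K + l)² (J(K, l) = (K + l)*(K + l) = (K + l)²)
g(h) = 0 (g(h) = 0*5 = 0)
H = 0 (H = -25*0 = 0)
g(3)*(-R(J(5, 6), H)) = 0*(-1*0) = 0*0 = 0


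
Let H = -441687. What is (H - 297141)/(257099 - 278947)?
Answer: 184707/5462 ≈ 33.817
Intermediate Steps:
(H - 297141)/(257099 - 278947) = (-441687 - 297141)/(257099 - 278947) = -738828/(-21848) = -738828*(-1/21848) = 184707/5462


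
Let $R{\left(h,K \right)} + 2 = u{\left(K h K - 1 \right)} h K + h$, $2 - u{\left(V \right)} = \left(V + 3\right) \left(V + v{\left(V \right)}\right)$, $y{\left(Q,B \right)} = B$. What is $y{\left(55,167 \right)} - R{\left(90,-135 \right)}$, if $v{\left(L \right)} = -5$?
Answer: $-32688524043054821$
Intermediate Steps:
$u{\left(V \right)} = 2 - \left(-5 + V\right) \left(3 + V\right)$ ($u{\left(V \right)} = 2 - \left(V + 3\right) \left(V - 5\right) = 2 - \left(3 + V\right) \left(-5 + V\right) = 2 - \left(-5 + V\right) \left(3 + V\right)$)
$R{\left(h,K \right)} = -2 + h + K h \left(15 - \left(-1 + h K^{2}\right)^{2} + 2 h K^{2}\right)$ ($R{\left(h,K \right)} = -2 + \left(\left(17 - \left(K h K - 1\right)^{2} + 2 \left(K h K - 1\right)\right) h K + h\right) = -2 + \left(\left(17 - \left(h K^{2} - 1\right)^{2} + 2 \left(h K^{2} - 1\right)\right) h K + h\right) = -2 + \left(\left(17 - \left(-1 + h K^{2}\right)^{2} + 2 \left(-1 + h K^{2}\right)\right) h K + h\right) = -2 + \left(\left(17 - \left(-1 + h K^{2}\right)^{2} + \left(-2 + 2 h K^{2}\right)\right) h K + h\right) = -2 + \left(\left(15 - \left(-1 + h K^{2}\right)^{2} + 2 h K^{2}\right) h K + h\right) = -2 + \left(h \left(15 - \left(-1 + h K^{2}\right)^{2} + 2 h K^{2}\right) K + h\right) = -2 + \left(K h \left(15 - \left(-1 + h K^{2}\right)^{2} + 2 h K^{2}\right) + h\right) = -2 + \left(h + K h \left(15 - \left(-1 + h K^{2}\right)^{2} + 2 h K^{2}\right)\right) = -2 + h + K h \left(15 - \left(-1 + h K^{2}\right)^{2} + 2 h K^{2}\right)$)
$y{\left(55,167 \right)} - R{\left(90,-135 \right)} = 167 - \left(-2 + 90 - 12150 \left(15 - \left(-1 + 90 \left(-135\right)^{2}\right)^{2} + 2 \cdot 90 \left(-135\right)^{2}\right)\right) = 167 - \left(-2 + 90 - 12150 \left(15 - \left(-1 + 90 \cdot 18225\right)^{2} + 2 \cdot 90 \cdot 18225\right)\right) = 167 - \left(-2 + 90 - 12150 \left(15 - \left(-1 + 1640250\right)^{2} + 3280500\right)\right) = 167 - \left(-2 + 90 - 12150 \left(15 - 1640249^{2} + 3280500\right)\right) = 167 - \left(-2 + 90 - 12150 \left(15 - 2690416782001 + 3280500\right)\right) = 167 - \left(-2 + 90 - 12150 \left(-2690413501486\right)\right) = 167 - \left(-2 + 90 + 32688524043054900\right) = 167 - 32688524043054988 = -32688524043054821$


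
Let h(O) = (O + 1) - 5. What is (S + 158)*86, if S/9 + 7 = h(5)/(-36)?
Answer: 16297/2 ≈ 8148.5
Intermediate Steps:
h(O) = -4 + O (h(O) = (1 + O) - 5 = -4 + O)
S = -253/4 (S = -63 + 9*((-4 + 5)/(-36)) = -63 + 9*(1*(-1/36)) = -63 + 9*(-1/36) = -63 - 1/4 = -253/4 ≈ -63.250)
(S + 158)*86 = (-253/4 + 158)*86 = (379/4)*86 = 16297/2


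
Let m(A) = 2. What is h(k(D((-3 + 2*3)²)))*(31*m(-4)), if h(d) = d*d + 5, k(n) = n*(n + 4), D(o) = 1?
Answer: 1860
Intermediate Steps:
k(n) = n*(4 + n)
h(d) = 5 + d² (h(d) = d² + 5 = 5 + d²)
h(k(D((-3 + 2*3)²)))*(31*m(-4)) = (5 + (1*(4 + 1))²)*(31*2) = (5 + (1*5)²)*62 = (5 + 5²)*62 = (5 + 25)*62 = 30*62 = 1860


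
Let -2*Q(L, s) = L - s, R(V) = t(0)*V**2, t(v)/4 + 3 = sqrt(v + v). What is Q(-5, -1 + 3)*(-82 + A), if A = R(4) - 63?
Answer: -2359/2 ≈ -1179.5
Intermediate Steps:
t(v) = -12 + 4*sqrt(2)*sqrt(v) (t(v) = -12 + 4*sqrt(v + v) = -12 + 4*sqrt(2*v) = -12 + 4*(sqrt(2)*sqrt(v)) = -12 + 4*sqrt(2)*sqrt(v))
R(V) = -12*V**2 (R(V) = (-12 + 4*sqrt(2)*sqrt(0))*V**2 = (-12 + 4*sqrt(2)*0)*V**2 = (-12 + 0)*V**2 = -12*V**2)
Q(L, s) = s/2 - L/2 (Q(L, s) = -(L - s)/2 = s/2 - L/2)
A = -255 (A = -12*4**2 - 63 = -12*16 - 63 = -192 - 63 = -255)
Q(-5, -1 + 3)*(-82 + A) = ((-1 + 3)/2 - 1/2*(-5))*(-82 - 255) = ((1/2)*2 + 5/2)*(-337) = (1 + 5/2)*(-337) = (7/2)*(-337) = -2359/2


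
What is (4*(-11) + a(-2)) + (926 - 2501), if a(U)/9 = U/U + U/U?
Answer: -1601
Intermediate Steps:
a(U) = 18 (a(U) = 9*(U/U + U/U) = 9*(1 + 1) = 9*2 = 18)
(4*(-11) + a(-2)) + (926 - 2501) = (4*(-11) + 18) + (926 - 2501) = (-44 + 18) - 1575 = -26 - 1575 = -1601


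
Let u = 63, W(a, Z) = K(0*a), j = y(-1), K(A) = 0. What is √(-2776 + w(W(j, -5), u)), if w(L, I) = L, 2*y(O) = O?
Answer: 2*I*√694 ≈ 52.688*I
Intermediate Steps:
y(O) = O/2
j = -½ (j = (½)*(-1) = -½ ≈ -0.50000)
W(a, Z) = 0
√(-2776 + w(W(j, -5), u)) = √(-2776 + 0) = √(-2776) = 2*I*√694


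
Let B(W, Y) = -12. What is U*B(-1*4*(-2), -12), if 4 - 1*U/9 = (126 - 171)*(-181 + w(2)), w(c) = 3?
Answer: 864648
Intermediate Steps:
U = -72054 (U = 36 - 9*(126 - 171)*(-181 + 3) = 36 - (-405)*(-178) = 36 - 9*8010 = 36 - 72090 = -72054)
U*B(-1*4*(-2), -12) = -72054*(-12) = 864648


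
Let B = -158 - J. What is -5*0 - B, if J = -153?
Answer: 5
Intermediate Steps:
B = -5 (B = -158 - 1*(-153) = -158 + 153 = -5)
-5*0 - B = -5*0 - 1*(-5) = 0 + 5 = 5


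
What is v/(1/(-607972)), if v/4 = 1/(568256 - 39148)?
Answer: -19612/4267 ≈ -4.5962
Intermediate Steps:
v = 1/132277 (v = 4/(568256 - 39148) = 4/529108 = 4*(1/529108) = 1/132277 ≈ 7.5599e-6)
v/(1/(-607972)) = 1/(132277*(1/(-607972))) = 1/(132277*(-1/607972)) = (1/132277)*(-607972) = -19612/4267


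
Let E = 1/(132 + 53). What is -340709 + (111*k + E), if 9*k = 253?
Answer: -187361707/555 ≈ -3.3759e+5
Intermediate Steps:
k = 253/9 (k = (1/9)*253 = 253/9 ≈ 28.111)
E = 1/185 ≈ 0.0054054
-340709 + (111*k + E) = -340709 + (111*(253/9) + 1/185) = -340709 + (9361/3 + 1/185) = -340709 + 1731788/555 = -187361707/555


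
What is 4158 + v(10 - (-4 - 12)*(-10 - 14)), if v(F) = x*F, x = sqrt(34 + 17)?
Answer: 4158 - 374*sqrt(51) ≈ 1487.1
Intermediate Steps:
x = sqrt(51) ≈ 7.1414
v(F) = F*sqrt(51) (v(F) = sqrt(51)*F = F*sqrt(51))
4158 + v(10 - (-4 - 12)*(-10 - 14)) = 4158 + (10 - (-4 - 12)*(-10 - 14))*sqrt(51) = 4158 + (10 - (-16)*(-24))*sqrt(51) = 4158 + (10 - 1*384)*sqrt(51) = 4158 + (10 - 384)*sqrt(51) = 4158 - 374*sqrt(51)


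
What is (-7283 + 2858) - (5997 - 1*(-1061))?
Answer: -11483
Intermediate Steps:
(-7283 + 2858) - (5997 - 1*(-1061)) = -4425 - (5997 + 1061) = -4425 - 1*7058 = -4425 - 7058 = -11483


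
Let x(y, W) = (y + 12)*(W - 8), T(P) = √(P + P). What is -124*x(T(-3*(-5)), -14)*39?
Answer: 1276704 + 106392*√30 ≈ 1.8594e+6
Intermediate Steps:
T(P) = √2*√P (T(P) = √(2*P) = √2*√P)
x(y, W) = (-8 + W)*(12 + y) (x(y, W) = (12 + y)*(-8 + W) = (-8 + W)*(12 + y))
-124*x(T(-3*(-5)), -14)*39 = -124*(-96 - 8*√2*√(-3*(-5)) + 12*(-14) - 14*√2*√(-3*(-5)))*39 = -124*(-96 - 8*√2*√15 - 168 - 14*√2*√15)*39 = -124*(-96 - 8*√30 - 168 - 14*√30)*39 = -124*(-264 - 22*√30)*39 = (32736 + 2728*√30)*39 = 1276704 + 106392*√30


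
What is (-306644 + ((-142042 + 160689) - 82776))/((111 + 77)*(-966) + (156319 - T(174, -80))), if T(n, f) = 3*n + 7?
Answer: 9507/662 ≈ 14.361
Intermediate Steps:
T(n, f) = 7 + 3*n
(-306644 + ((-142042 + 160689) - 82776))/((111 + 77)*(-966) + (156319 - T(174, -80))) = (-306644 + ((-142042 + 160689) - 82776))/((111 + 77)*(-966) + (156319 - (7 + 3*174))) = (-306644 + (18647 - 82776))/(188*(-966) + (156319 - (7 + 522))) = (-306644 - 64129)/(-181608 + (156319 - 1*529)) = -370773/(-181608 + (156319 - 529)) = -370773/(-181608 + 155790) = -370773/(-25818) = -370773*(-1/25818) = 9507/662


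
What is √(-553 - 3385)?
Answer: I*√3938 ≈ 62.753*I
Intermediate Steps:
√(-553 - 3385) = √(-3938) = I*√3938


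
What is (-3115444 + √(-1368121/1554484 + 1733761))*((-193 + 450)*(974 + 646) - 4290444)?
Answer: 12069554062176 - 5811156*√116374819628464007/388621 ≈ 1.2064e+13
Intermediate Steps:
(-3115444 + √(-1368121/1554484 + 1733761))*((-193 + 450)*(974 + 646) - 4290444) = (-3115444 + √(-1368121*1/1554484 + 1733761))*(257*1620 - 4290444) = (-3115444 + √(-1368121/1554484 + 1733761))*(416340 - 4290444) = (-3115444 + √(2695102366203/1554484))*(-3874104) = (-3115444 + 3*√116374819628464007/777242)*(-3874104) = 12069554062176 - 5811156*√116374819628464007/388621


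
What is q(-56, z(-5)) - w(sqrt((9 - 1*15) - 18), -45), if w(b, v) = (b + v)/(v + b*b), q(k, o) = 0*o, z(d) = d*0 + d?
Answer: -15/23 + 2*I*sqrt(6)/69 ≈ -0.65217 + 0.071*I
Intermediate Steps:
z(d) = d (z(d) = 0 + d = d)
q(k, o) = 0
w(b, v) = (b + v)/(v + b**2)
q(-56, z(-5)) - w(sqrt((9 - 1*15) - 18), -45) = 0 - (sqrt((9 - 1*15) - 18) - 45)/(-45 + (sqrt((9 - 1*15) - 18))**2) = 0 - (sqrt((9 - 15) - 18) - 45)/(-45 + (sqrt((9 - 15) - 18))**2) = 0 - (sqrt(-6 - 18) - 45)/(-45 + (sqrt(-6 - 18))**2) = 0 - (sqrt(-24) - 45)/(-45 + (sqrt(-24))**2) = 0 - (2*I*sqrt(6) - 45)/(-45 + (2*I*sqrt(6))**2) = 0 - (-45 + 2*I*sqrt(6))/(-45 - 24) = 0 - (-45 + 2*I*sqrt(6))/(-69) = 0 - (-1)*(-45 + 2*I*sqrt(6))/69 = 0 - (15/23 - 2*I*sqrt(6)/69) = 0 + (-15/23 + 2*I*sqrt(6)/69) = -15/23 + 2*I*sqrt(6)/69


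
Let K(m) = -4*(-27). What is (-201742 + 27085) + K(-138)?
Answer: -174549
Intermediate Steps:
K(m) = 108
(-201742 + 27085) + K(-138) = (-201742 + 27085) + 108 = -174657 + 108 = -174549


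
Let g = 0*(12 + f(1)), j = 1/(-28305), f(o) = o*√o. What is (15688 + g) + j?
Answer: 444048839/28305 ≈ 15688.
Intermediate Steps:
f(o) = o^(3/2)
j = -1/28305 ≈ -3.5329e-5
g = 0 (g = 0*(12 + 1^(3/2)) = 0*(12 + 1) = 0*13 = 0)
(15688 + g) + j = (15688 + 0) - 1/28305 = 15688 - 1/28305 = 444048839/28305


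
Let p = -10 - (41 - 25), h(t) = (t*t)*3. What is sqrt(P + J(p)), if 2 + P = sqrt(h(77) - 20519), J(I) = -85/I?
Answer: sqrt(858 + 1352*I*sqrt(683))/26 ≈ 5.1746 + 5.0505*I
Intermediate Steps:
h(t) = 3*t**2 (h(t) = t**2*3 = 3*t**2)
p = -26 (p = -10 - 1*16 = -10 - 16 = -26)
P = -2 + 2*I*sqrt(683) (P = -2 + sqrt(3*77**2 - 20519) = -2 + sqrt(3*5929 - 20519) = -2 + sqrt(17787 - 20519) = -2 + sqrt(-2732) = -2 + 2*I*sqrt(683) ≈ -2.0 + 52.269*I)
sqrt(P + J(p)) = sqrt((-2 + 2*I*sqrt(683)) - 85/(-26)) = sqrt((-2 + 2*I*sqrt(683)) - 85*(-1/26)) = sqrt((-2 + 2*I*sqrt(683)) + 85/26) = sqrt(33/26 + 2*I*sqrt(683))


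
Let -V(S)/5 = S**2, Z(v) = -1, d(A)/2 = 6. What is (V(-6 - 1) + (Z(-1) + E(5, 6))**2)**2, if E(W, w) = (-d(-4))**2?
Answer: 408201616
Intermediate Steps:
d(A) = 12 (d(A) = 2*6 = 12)
E(W, w) = 144 (E(W, w) = (-1*12)**2 = (-12)**2 = 144)
V(S) = -5*S**2
(V(-6 - 1) + (Z(-1) + E(5, 6))**2)**2 = (-5*(-6 - 1)**2 + (-1 + 144)**2)**2 = (-5*(-7)**2 + 143**2)**2 = (-5*49 + 20449)**2 = (-245 + 20449)**2 = 20204**2 = 408201616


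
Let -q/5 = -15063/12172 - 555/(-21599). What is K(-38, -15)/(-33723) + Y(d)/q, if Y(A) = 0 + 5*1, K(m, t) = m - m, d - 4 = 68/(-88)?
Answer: 262903028/318590277 ≈ 0.82521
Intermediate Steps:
d = 71/22 (d = 4 + 68/(-88) = 4 + 68*(-1/88) = 4 - 17/22 = 71/22 ≈ 3.2273)
K(m, t) = 0
q = 1592951385/262903028 (q = -5*(-15063/12172 - 555/(-21599)) = -5*(-15063*1/12172 - 555*(-1/21599)) = -5*(-15063/12172 + 555/21599) = -5*(-318590277/262903028) = 1592951385/262903028 ≈ 6.0591)
Y(A) = 5 (Y(A) = 0 + 5 = 5)
K(-38, -15)/(-33723) + Y(d)/q = 0/(-33723) + 5/(1592951385/262903028) = 0*(-1/33723) + 5*(262903028/1592951385) = 0 + 262903028/318590277 = 262903028/318590277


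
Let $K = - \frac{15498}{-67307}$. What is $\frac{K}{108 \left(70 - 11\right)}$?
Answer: $\frac{287}{7942226} \approx 3.6136 \cdot 10^{-5}$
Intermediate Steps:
$K = \frac{15498}{67307}$ ($K = \left(-15498\right) \left(- \frac{1}{67307}\right) = \frac{15498}{67307} \approx 0.23026$)
$\frac{K}{108 \left(70 - 11\right)} = \frac{15498}{67307 \cdot 108 \left(70 - 11\right)} = \frac{15498}{67307 \cdot 108 \cdot 59} = \frac{15498}{67307 \cdot 6372} = \frac{15498}{67307} \cdot \frac{1}{6372} = \frac{287}{7942226}$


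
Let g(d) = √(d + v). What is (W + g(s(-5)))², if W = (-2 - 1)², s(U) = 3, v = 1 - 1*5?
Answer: (9 + I)² ≈ 80.0 + 18.0*I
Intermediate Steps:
v = -4 (v = 1 - 5 = -4)
W = 9 (W = (-3)² = 9)
g(d) = √(-4 + d) (g(d) = √(d - 4) = √(-4 + d))
(W + g(s(-5)))² = (9 + √(-4 + 3))² = (9 + √(-1))² = (9 + I)²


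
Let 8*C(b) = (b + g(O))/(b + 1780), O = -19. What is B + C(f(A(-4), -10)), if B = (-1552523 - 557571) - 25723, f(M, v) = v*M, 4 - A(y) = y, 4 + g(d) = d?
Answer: -29047111303/13600 ≈ -2.1358e+6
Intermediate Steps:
g(d) = -4 + d
A(y) = 4 - y
f(M, v) = M*v
B = -2135817 (B = -2110094 - 25723 = -2135817)
C(b) = (-23 + b)/(8*(1780 + b)) (C(b) = ((b + (-4 - 19))/(b + 1780))/8 = ((b - 23)/(1780 + b))/8 = ((-23 + b)/(1780 + b))/8 = (-23 + b)/(8*(1780 + b)))
B + C(f(A(-4), -10)) = -2135817 + (-23 + (4 - 1*(-4))*(-10))/(8*(1780 + (4 - 1*(-4))*(-10))) = -2135817 + (-23 + (4 + 4)*(-10))/(8*(1780 + (4 + 4)*(-10))) = -2135817 + (-23 + 8*(-10))/(8*(1780 + 8*(-10))) = -2135817 + (-23 - 80)/(8*(1780 - 80)) = -2135817 + (⅛)*(-103)/1700 = -2135817 + (⅛)*(1/1700)*(-103) = -2135817 - 103/13600 = -29047111303/13600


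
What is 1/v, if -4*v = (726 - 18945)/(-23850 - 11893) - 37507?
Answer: 71486/670297241 ≈ 0.00010665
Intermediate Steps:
v = 670297241/71486 (v = -((726 - 18945)/(-23850 - 11893) - 37507)/4 = -(-18219/(-35743) - 37507)/4 = -(-18219*(-1/35743) - 37507)/4 = -(18219/35743 - 37507)/4 = -¼*(-1340594482/35743) = 670297241/71486 ≈ 9376.6)
1/v = 1/(670297241/71486) = 71486/670297241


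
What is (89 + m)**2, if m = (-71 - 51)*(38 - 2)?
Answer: 18515809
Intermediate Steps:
m = -4392 (m = -122*36 = -4392)
(89 + m)**2 = (89 - 4392)**2 = (-4303)**2 = 18515809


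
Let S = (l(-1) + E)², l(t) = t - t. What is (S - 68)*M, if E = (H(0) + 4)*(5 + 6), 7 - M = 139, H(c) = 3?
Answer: -773652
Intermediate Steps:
M = -132 (M = 7 - 1*139 = 7 - 139 = -132)
l(t) = 0
E = 77 (E = (3 + 4)*(5 + 6) = 7*11 = 77)
S = 5929 (S = (0 + 77)² = 77² = 5929)
(S - 68)*M = (5929 - 68)*(-132) = 5861*(-132) = -773652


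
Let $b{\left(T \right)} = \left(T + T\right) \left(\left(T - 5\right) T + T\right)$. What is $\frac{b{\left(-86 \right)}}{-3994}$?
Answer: $\frac{665640}{1997} \approx 333.32$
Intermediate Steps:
$b{\left(T \right)} = 2 T \left(T + T \left(-5 + T\right)\right)$ ($b{\left(T \right)} = 2 T \left(\left(-5 + T\right) T + T\right) = 2 T \left(T \left(-5 + T\right) + T\right) = 2 T \left(T + T \left(-5 + T\right)\right)$)
$\frac{b{\left(-86 \right)}}{-3994} = \frac{2 \left(-86\right)^{2} \left(-4 - 86\right)}{-3994} = 2 \cdot 7396 \left(-90\right) \left(- \frac{1}{3994}\right) = \left(-1331280\right) \left(- \frac{1}{3994}\right) = \frac{665640}{1997}$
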